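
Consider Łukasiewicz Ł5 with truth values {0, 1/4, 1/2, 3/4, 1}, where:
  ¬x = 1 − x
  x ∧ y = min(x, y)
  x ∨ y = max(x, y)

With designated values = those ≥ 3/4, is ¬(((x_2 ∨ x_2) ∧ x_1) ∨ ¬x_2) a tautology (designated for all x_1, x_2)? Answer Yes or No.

No

Counterexample: take x_1 = 0, x_2 = 0.
x_2 ∨ x_2 = 0 ∨ 0 = 0
(x_2 ∨ x_2) ∧ x_1 = 0 ∧ 0 = 0
¬x_2 = ¬0 = 1
((x_2 ∨ x_2) ∧ x_1) ∨ ¬x_2 = 0 ∨ 1 = 1
¬(((x_2 ∨ x_2) ∧ x_1) ∨ ¬x_2) = ¬1 = 0
This gives 0, which is below 3/4.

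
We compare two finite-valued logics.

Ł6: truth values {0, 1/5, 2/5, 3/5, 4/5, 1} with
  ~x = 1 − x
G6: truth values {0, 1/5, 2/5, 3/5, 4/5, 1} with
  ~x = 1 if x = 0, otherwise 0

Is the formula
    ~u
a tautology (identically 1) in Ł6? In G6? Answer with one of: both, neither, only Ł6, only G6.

neither

In Ł6: at u = 1/5 the value is 4/5 — not a tautology.
In G6: at u = 1/5 the value is 0 — not a tautology.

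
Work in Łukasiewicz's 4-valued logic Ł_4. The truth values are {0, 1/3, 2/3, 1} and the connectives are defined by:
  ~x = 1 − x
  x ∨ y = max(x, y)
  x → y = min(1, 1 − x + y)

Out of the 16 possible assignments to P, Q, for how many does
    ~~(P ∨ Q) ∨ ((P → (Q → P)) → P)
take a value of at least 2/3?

12

P = 0, Q = 0 ↦ 0  <
P = 0, Q = 1/3 ↦ 1/3  <
P = 0, Q = 2/3 ↦ 2/3  ≥
P = 0, Q = 1 ↦ 1  ≥
P = 1/3, Q = 0 ↦ 1/3  <
P = 1/3, Q = 1/3 ↦ 1/3  <
P = 1/3, Q = 2/3 ↦ 2/3  ≥
P = 1/3, Q = 1 ↦ 1  ≥
P = 2/3, Q = 0 ↦ 2/3  ≥
P = 2/3, Q = 1/3 ↦ 2/3  ≥
P = 2/3, Q = 2/3 ↦ 2/3  ≥
P = 2/3, Q = 1 ↦ 1  ≥
P = 1, Q = 0 ↦ 1  ≥
P = 1, Q = 1/3 ↦ 1  ≥
P = 1, Q = 2/3 ↦ 1  ≥
P = 1, Q = 1 ↦ 1  ≥
So 12 of the 16 assignments meet the threshold.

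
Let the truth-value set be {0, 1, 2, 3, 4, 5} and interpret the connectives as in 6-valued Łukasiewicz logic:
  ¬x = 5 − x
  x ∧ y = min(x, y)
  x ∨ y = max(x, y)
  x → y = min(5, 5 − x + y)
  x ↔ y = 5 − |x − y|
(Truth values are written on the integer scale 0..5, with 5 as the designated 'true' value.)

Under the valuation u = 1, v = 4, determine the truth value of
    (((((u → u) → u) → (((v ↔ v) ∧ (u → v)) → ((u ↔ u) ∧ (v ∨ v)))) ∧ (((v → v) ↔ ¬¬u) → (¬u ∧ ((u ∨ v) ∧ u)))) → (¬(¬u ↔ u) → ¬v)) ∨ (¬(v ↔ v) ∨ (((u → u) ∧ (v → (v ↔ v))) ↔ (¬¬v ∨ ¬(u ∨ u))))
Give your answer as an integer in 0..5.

u → u = 1 → 1 = 5
(u → u) → u = 5 → 1 = 1
v ↔ v = 4 ↔ 4 = 5
u → v = 1 → 4 = 5
(v ↔ v) ∧ (u → v) = 5 ∧ 5 = 5
u ↔ u = 1 ↔ 1 = 5
v ∨ v = 4 ∨ 4 = 4
(u ↔ u) ∧ (v ∨ v) = 5 ∧ 4 = 4
((v ↔ v) ∧ (u → v)) → ((u ↔ u) ∧ (v ∨ v)) = 5 → 4 = 4
((u → u) → u) → (((v ↔ v) ∧ (u → v)) → ((u ↔ u) ∧ (v ∨ v))) = 1 → 4 = 5
v → v = 4 → 4 = 5
¬u = ¬1 = 4
¬¬u = ¬4 = 1
(v → v) ↔ ¬¬u = 5 ↔ 1 = 1
¬u = ¬1 = 4
u ∨ v = 1 ∨ 4 = 4
(u ∨ v) ∧ u = 4 ∧ 1 = 1
¬u ∧ ((u ∨ v) ∧ u) = 4 ∧ 1 = 1
((v → v) ↔ ¬¬u) → (¬u ∧ ((u ∨ v) ∧ u)) = 1 → 1 = 5
(((u → u) → u) → (((v ↔ v) ∧ (u → v)) → ((u ↔ u) ∧ (v ∨ v)))) ∧ (((v → v) ↔ ¬¬u) → (¬u ∧ ((u ∨ v) ∧ u))) = 5 ∧ 5 = 5
¬u = ¬1 = 4
¬u ↔ u = 4 ↔ 1 = 2
¬(¬u ↔ u) = ¬2 = 3
¬v = ¬4 = 1
¬(¬u ↔ u) → ¬v = 3 → 1 = 3
((((u → u) → u) → (((v ↔ v) ∧ (u → v)) → ((u ↔ u) ∧ (v ∨ v)))) ∧ (((v → v) ↔ ¬¬u) → (¬u ∧ ((u ∨ v) ∧ u)))) → (¬(¬u ↔ u) → ¬v) = 5 → 3 = 3
v ↔ v = 4 ↔ 4 = 5
¬(v ↔ v) = ¬5 = 0
u → u = 1 → 1 = 5
v ↔ v = 4 ↔ 4 = 5
v → (v ↔ v) = 4 → 5 = 5
(u → u) ∧ (v → (v ↔ v)) = 5 ∧ 5 = 5
¬v = ¬4 = 1
¬¬v = ¬1 = 4
u ∨ u = 1 ∨ 1 = 1
¬(u ∨ u) = ¬1 = 4
¬¬v ∨ ¬(u ∨ u) = 4 ∨ 4 = 4
((u → u) ∧ (v → (v ↔ v))) ↔ (¬¬v ∨ ¬(u ∨ u)) = 5 ↔ 4 = 4
¬(v ↔ v) ∨ (((u → u) ∧ (v → (v ↔ v))) ↔ (¬¬v ∨ ¬(u ∨ u))) = 0 ∨ 4 = 4
(((((u → u) → u) → (((v ↔ v) ∧ (u → v)) → ((u ↔ u) ∧ (v ∨ v)))) ∧ (((v → v) ↔ ¬¬u) → (¬u ∧ ((u ∨ v) ∧ u)))) → (¬(¬u ↔ u) → ¬v)) ∨ (¬(v ↔ v) ∨ (((u → u) ∧ (v → (v ↔ v))) ↔ (¬¬v ∨ ¬(u ∨ u)))) = 3 ∨ 4 = 4

4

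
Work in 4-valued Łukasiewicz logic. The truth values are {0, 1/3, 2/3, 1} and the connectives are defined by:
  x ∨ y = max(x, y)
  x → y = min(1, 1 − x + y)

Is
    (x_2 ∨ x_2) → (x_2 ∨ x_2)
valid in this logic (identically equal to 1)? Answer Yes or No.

Yes

x_2 = 0 ↦ 1
x_2 = 1/3 ↦ 1
x_2 = 2/3 ↦ 1
x_2 = 1 ↦ 1
Every assignment gives a value ≥ 1.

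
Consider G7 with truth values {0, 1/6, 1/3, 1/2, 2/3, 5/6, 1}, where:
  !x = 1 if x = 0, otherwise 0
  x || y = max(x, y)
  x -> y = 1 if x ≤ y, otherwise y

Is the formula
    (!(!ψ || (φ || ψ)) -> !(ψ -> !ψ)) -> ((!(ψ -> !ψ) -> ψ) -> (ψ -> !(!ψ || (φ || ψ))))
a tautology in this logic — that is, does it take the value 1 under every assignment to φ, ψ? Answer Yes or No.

No

Counterexample: take φ = 0, ψ = 1/6.
!ψ = !1/6 = 0
φ || ψ = 0 || 1/6 = 1/6
!ψ || (φ || ψ) = 0 || 1/6 = 1/6
!(!ψ || (φ || ψ)) = !1/6 = 0
!ψ = !1/6 = 0
ψ -> !ψ = 1/6 -> 0 = 0
!(ψ -> !ψ) = !0 = 1
!(!ψ || (φ || ψ)) -> !(ψ -> !ψ) = 0 -> 1 = 1
!ψ = !1/6 = 0
ψ -> !ψ = 1/6 -> 0 = 0
!(ψ -> !ψ) = !0 = 1
!(ψ -> !ψ) -> ψ = 1 -> 1/6 = 1/6
!ψ = !1/6 = 0
φ || ψ = 0 || 1/6 = 1/6
!ψ || (φ || ψ) = 0 || 1/6 = 1/6
!(!ψ || (φ || ψ)) = !1/6 = 0
ψ -> !(!ψ || (φ || ψ)) = 1/6 -> 0 = 0
(!(ψ -> !ψ) -> ψ) -> (ψ -> !(!ψ || (φ || ψ))) = 1/6 -> 0 = 0
(!(!ψ || (φ || ψ)) -> !(ψ -> !ψ)) -> ((!(ψ -> !ψ) -> ψ) -> (ψ -> !(!ψ || (φ || ψ)))) = 1 -> 0 = 0
This gives 0 ≠ 1.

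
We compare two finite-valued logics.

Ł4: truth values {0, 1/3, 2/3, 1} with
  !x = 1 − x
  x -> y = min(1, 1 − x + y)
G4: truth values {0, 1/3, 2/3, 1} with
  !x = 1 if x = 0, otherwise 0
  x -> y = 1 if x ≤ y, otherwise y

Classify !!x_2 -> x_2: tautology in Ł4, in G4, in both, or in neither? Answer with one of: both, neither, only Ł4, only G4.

only Ł4

In Ł4: every assignment gives 1 — tautology.
In G4: at x_2 = 1/3 the value is 1/3 — not a tautology.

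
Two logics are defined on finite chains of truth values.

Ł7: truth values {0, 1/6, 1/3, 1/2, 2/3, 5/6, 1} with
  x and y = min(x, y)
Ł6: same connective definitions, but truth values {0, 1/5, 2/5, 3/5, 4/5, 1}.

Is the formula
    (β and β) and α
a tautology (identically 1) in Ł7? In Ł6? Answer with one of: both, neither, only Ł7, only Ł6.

In Ł7: at α = 0, β = 0 the value is 0 — not a tautology.
In Ł6: at α = 0, β = 0 the value is 0 — not a tautology.

neither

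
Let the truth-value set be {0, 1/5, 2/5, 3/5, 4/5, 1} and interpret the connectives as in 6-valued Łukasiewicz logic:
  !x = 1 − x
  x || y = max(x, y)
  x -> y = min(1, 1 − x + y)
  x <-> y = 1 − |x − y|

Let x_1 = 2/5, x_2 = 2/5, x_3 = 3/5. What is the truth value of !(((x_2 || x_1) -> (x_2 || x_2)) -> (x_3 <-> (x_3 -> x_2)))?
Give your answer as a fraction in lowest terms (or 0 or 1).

1/5

x_2 || x_1 = 2/5 || 2/5 = 2/5
x_2 || x_2 = 2/5 || 2/5 = 2/5
(x_2 || x_1) -> (x_2 || x_2) = 2/5 -> 2/5 = 1
x_3 -> x_2 = 3/5 -> 2/5 = 4/5
x_3 <-> (x_3 -> x_2) = 3/5 <-> 4/5 = 4/5
((x_2 || x_1) -> (x_2 || x_2)) -> (x_3 <-> (x_3 -> x_2)) = 1 -> 4/5 = 4/5
!(((x_2 || x_1) -> (x_2 || x_2)) -> (x_3 <-> (x_3 -> x_2))) = !4/5 = 1/5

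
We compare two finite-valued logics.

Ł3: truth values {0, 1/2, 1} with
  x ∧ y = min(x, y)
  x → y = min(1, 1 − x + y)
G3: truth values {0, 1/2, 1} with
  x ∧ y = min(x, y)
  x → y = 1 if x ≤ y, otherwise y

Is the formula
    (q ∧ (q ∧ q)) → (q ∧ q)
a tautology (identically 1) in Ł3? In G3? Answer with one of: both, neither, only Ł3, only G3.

In Ł3: every assignment gives 1 — tautology.
In G3: every assignment gives 1 — tautology.

both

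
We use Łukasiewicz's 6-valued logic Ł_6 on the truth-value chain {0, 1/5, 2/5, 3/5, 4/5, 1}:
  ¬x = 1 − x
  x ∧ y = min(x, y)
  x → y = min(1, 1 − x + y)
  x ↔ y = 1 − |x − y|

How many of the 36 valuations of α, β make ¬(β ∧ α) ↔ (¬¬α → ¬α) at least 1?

11

value 1: 11 assignments (counts)
value 4/5: 12 assignments
value 3/5: 9 assignments
value 2/5: 2 assignments
value 1/5: 1 assignment
value 0: 1 assignment
So 11 of the 36 assignments meet the threshold.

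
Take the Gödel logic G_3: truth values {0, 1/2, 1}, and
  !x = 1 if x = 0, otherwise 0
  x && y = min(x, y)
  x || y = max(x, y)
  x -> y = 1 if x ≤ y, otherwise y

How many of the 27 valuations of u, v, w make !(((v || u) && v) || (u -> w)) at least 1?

2

value 1: 2 assignments (counts)
value 0: 25 assignments
So 2 of the 27 assignments meet the threshold.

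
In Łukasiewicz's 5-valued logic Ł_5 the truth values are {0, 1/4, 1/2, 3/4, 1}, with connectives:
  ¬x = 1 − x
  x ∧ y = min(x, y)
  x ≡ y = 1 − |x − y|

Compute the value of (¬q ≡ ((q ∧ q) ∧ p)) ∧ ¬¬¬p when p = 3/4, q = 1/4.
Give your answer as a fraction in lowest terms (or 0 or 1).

¬q = ¬1/4 = 3/4
q ∧ q = 1/4 ∧ 1/4 = 1/4
(q ∧ q) ∧ p = 1/4 ∧ 3/4 = 1/4
¬q ≡ ((q ∧ q) ∧ p) = 3/4 ≡ 1/4 = 1/2
¬p = ¬3/4 = 1/4
¬¬p = ¬1/4 = 3/4
¬¬¬p = ¬3/4 = 1/4
(¬q ≡ ((q ∧ q) ∧ p)) ∧ ¬¬¬p = 1/2 ∧ 1/4 = 1/4

1/4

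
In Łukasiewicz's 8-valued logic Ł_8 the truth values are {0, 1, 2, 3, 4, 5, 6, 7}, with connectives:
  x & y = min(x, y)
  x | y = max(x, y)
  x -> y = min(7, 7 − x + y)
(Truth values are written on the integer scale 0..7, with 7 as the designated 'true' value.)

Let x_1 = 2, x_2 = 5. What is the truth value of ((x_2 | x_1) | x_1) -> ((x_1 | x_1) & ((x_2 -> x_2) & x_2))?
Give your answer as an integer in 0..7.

x_2 | x_1 = 5 | 2 = 5
(x_2 | x_1) | x_1 = 5 | 2 = 5
x_1 | x_1 = 2 | 2 = 2
x_2 -> x_2 = 5 -> 5 = 7
(x_2 -> x_2) & x_2 = 7 & 5 = 5
(x_1 | x_1) & ((x_2 -> x_2) & x_2) = 2 & 5 = 2
((x_2 | x_1) | x_1) -> ((x_1 | x_1) & ((x_2 -> x_2) & x_2)) = 5 -> 2 = 4

4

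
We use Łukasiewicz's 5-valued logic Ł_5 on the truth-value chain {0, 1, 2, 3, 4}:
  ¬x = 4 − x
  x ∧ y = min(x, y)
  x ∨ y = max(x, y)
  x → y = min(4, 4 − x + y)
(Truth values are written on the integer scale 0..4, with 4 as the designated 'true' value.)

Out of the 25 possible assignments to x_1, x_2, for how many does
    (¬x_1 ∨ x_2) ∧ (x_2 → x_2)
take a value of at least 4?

value 4: 9 assignments (counts)
value 3: 7 assignments
value 2: 5 assignments
value 1: 3 assignments
value 0: 1 assignment
So 9 of the 25 assignments meet the threshold.

9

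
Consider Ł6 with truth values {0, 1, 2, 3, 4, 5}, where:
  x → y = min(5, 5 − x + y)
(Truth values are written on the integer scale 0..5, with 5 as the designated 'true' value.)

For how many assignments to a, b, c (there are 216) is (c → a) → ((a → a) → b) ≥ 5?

71

value 5: 71 assignments (counts)
value 4: 35 assignments
value 3: 33 assignments
value 2: 30 assignments
value 1: 26 assignments
value 0: 21 assignments
So 71 of the 216 assignments meet the threshold.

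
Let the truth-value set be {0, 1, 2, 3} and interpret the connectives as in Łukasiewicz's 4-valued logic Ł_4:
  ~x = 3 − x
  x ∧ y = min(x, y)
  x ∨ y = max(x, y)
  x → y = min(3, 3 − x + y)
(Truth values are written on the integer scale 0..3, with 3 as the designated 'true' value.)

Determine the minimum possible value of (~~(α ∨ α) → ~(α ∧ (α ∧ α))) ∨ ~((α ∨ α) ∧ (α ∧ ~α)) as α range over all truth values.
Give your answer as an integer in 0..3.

Take α = 2:
α ∨ α = 2 ∨ 2 = 2
~(α ∨ α) = ~2 = 1
~~(α ∨ α) = ~1 = 2
α ∧ α = 2 ∧ 2 = 2
α ∧ (α ∧ α) = 2 ∧ 2 = 2
~(α ∧ (α ∧ α)) = ~2 = 1
~~(α ∨ α) → ~(α ∧ (α ∧ α)) = 2 → 1 = 2
α ∨ α = 2 ∨ 2 = 2
~α = ~2 = 1
α ∧ ~α = 2 ∧ 1 = 1
(α ∨ α) ∧ (α ∧ ~α) = 2 ∧ 1 = 1
~((α ∨ α) ∧ (α ∧ ~α)) = ~1 = 2
(~~(α ∨ α) → ~(α ∧ (α ∧ α))) ∨ ~((α ∨ α) ∧ (α ∧ ~α)) = 2 ∨ 2 = 2
No assignment yields a value below 2, so this is the minimum.

2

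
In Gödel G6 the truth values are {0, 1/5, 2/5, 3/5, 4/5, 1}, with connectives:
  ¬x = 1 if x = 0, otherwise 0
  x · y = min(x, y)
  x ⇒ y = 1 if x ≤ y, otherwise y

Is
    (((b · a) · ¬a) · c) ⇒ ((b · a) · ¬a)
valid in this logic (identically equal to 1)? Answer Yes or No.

Yes

At a = 0, b = 1, c = 3/5, for instance:
b · a = 1 · 0 = 0
¬a = ¬0 = 1
(b · a) · ¬a = 0 · 1 = 0
((b · a) · ¬a) · c = 0 · 3/5 = 0
(((b · a) · ¬a) · c) ⇒ ((b · a) · ¬a) = 0 ⇒ 0 = 1
and checking the remaining 215 assignments likewise gives ≥ 1 in every case.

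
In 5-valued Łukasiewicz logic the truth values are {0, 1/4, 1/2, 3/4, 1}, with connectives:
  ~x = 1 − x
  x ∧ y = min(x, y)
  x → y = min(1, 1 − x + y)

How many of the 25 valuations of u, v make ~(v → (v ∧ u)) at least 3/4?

3

value 1: 1 assignment (counts)
value 3/4: 2 assignments (counts)
value 1/2: 3 assignments
value 1/4: 4 assignments
value 0: 15 assignments
So 3 of the 25 assignments meet the threshold.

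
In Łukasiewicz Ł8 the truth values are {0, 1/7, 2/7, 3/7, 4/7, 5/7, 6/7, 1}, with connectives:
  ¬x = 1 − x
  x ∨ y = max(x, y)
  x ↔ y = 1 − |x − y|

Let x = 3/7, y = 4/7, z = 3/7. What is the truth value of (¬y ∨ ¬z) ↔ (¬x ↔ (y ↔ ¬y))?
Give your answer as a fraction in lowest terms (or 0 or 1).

6/7

¬y = ¬4/7 = 3/7
¬z = ¬3/7 = 4/7
¬y ∨ ¬z = 3/7 ∨ 4/7 = 4/7
¬x = ¬3/7 = 4/7
¬y = ¬4/7 = 3/7
y ↔ ¬y = 4/7 ↔ 3/7 = 6/7
¬x ↔ (y ↔ ¬y) = 4/7 ↔ 6/7 = 5/7
(¬y ∨ ¬z) ↔ (¬x ↔ (y ↔ ¬y)) = 4/7 ↔ 5/7 = 6/7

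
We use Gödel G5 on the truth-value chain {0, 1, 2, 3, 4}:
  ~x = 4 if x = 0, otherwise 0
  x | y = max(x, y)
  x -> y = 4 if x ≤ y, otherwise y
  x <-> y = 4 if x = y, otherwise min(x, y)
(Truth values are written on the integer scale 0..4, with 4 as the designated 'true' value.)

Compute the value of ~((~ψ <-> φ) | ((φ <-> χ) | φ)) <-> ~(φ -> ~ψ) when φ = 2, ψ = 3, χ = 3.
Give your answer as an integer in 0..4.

0

~ψ = ~3 = 0
~ψ <-> φ = 0 <-> 2 = 0
φ <-> χ = 2 <-> 3 = 2
(φ <-> χ) | φ = 2 | 2 = 2
(~ψ <-> φ) | ((φ <-> χ) | φ) = 0 | 2 = 2
~((~ψ <-> φ) | ((φ <-> χ) | φ)) = ~2 = 0
~ψ = ~3 = 0
φ -> ~ψ = 2 -> 0 = 0
~(φ -> ~ψ) = ~0 = 4
~((~ψ <-> φ) | ((φ <-> χ) | φ)) <-> ~(φ -> ~ψ) = 0 <-> 4 = 0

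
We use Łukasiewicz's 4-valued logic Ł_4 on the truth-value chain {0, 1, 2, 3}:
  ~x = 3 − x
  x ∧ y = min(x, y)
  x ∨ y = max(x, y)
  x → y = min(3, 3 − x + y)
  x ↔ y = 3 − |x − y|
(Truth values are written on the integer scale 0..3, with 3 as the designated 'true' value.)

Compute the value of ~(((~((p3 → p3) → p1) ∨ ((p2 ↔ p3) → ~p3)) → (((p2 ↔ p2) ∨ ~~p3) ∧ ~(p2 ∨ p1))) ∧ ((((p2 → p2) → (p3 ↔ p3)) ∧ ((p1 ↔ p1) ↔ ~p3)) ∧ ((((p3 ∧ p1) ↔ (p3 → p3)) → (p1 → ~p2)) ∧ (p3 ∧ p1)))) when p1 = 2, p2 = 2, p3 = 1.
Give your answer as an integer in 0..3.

2

p3 → p3 = 1 → 1 = 3
(p3 → p3) → p1 = 3 → 2 = 2
~((p3 → p3) → p1) = ~2 = 1
p2 ↔ p3 = 2 ↔ 1 = 2
~p3 = ~1 = 2
(p2 ↔ p3) → ~p3 = 2 → 2 = 3
~((p3 → p3) → p1) ∨ ((p2 ↔ p3) → ~p3) = 1 ∨ 3 = 3
p2 ↔ p2 = 2 ↔ 2 = 3
~p3 = ~1 = 2
~~p3 = ~2 = 1
(p2 ↔ p2) ∨ ~~p3 = 3 ∨ 1 = 3
p2 ∨ p1 = 2 ∨ 2 = 2
~(p2 ∨ p1) = ~2 = 1
((p2 ↔ p2) ∨ ~~p3) ∧ ~(p2 ∨ p1) = 3 ∧ 1 = 1
(~((p3 → p3) → p1) ∨ ((p2 ↔ p3) → ~p3)) → (((p2 ↔ p2) ∨ ~~p3) ∧ ~(p2 ∨ p1)) = 3 → 1 = 1
p2 → p2 = 2 → 2 = 3
p3 ↔ p3 = 1 ↔ 1 = 3
(p2 → p2) → (p3 ↔ p3) = 3 → 3 = 3
p1 ↔ p1 = 2 ↔ 2 = 3
~p3 = ~1 = 2
(p1 ↔ p1) ↔ ~p3 = 3 ↔ 2 = 2
((p2 → p2) → (p3 ↔ p3)) ∧ ((p1 ↔ p1) ↔ ~p3) = 3 ∧ 2 = 2
p3 ∧ p1 = 1 ∧ 2 = 1
p3 → p3 = 1 → 1 = 3
(p3 ∧ p1) ↔ (p3 → p3) = 1 ↔ 3 = 1
~p2 = ~2 = 1
p1 → ~p2 = 2 → 1 = 2
((p3 ∧ p1) ↔ (p3 → p3)) → (p1 → ~p2) = 1 → 2 = 3
p3 ∧ p1 = 1 ∧ 2 = 1
(((p3 ∧ p1) ↔ (p3 → p3)) → (p1 → ~p2)) ∧ (p3 ∧ p1) = 3 ∧ 1 = 1
(((p2 → p2) → (p3 ↔ p3)) ∧ ((p1 ↔ p1) ↔ ~p3)) ∧ ((((p3 ∧ p1) ↔ (p3 → p3)) → (p1 → ~p2)) ∧ (p3 ∧ p1)) = 2 ∧ 1 = 1
((~((p3 → p3) → p1) ∨ ((p2 ↔ p3) → ~p3)) → (((p2 ↔ p2) ∨ ~~p3) ∧ ~(p2 ∨ p1))) ∧ ((((p2 → p2) → (p3 ↔ p3)) ∧ ((p1 ↔ p1) ↔ ~p3)) ∧ ((((p3 ∧ p1) ↔ (p3 → p3)) → (p1 → ~p2)) ∧ (p3 ∧ p1))) = 1 ∧ 1 = 1
~(((~((p3 → p3) → p1) ∨ ((p2 ↔ p3) → ~p3)) → (((p2 ↔ p2) ∨ ~~p3) ∧ ~(p2 ∨ p1))) ∧ ((((p2 → p2) → (p3 ↔ p3)) ∧ ((p1 ↔ p1) ↔ ~p3)) ∧ ((((p3 ∧ p1) ↔ (p3 → p3)) → (p1 → ~p2)) ∧ (p3 ∧ p1)))) = ~1 = 2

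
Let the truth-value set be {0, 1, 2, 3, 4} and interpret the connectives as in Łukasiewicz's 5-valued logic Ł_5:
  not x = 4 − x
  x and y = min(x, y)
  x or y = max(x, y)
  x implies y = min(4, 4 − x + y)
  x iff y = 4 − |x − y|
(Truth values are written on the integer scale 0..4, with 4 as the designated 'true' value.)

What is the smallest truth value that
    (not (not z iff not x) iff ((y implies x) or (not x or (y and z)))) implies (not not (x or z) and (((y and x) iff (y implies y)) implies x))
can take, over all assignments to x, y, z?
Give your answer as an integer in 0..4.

2

Take x = 2, y = 4, z = 0:
not z = not 0 = 4
not x = not 2 = 2
not z iff not x = 4 iff 2 = 2
not (not z iff not x) = not 2 = 2
y implies x = 4 implies 2 = 2
not x = not 2 = 2
y and z = 4 and 0 = 0
not x or (y and z) = 2 or 0 = 2
(y implies x) or (not x or (y and z)) = 2 or 2 = 2
not (not z iff not x) iff ((y implies x) or (not x or (y and z))) = 2 iff 2 = 4
x or z = 2 or 0 = 2
not (x or z) = not 2 = 2
not not (x or z) = not 2 = 2
y and x = 4 and 2 = 2
y implies y = 4 implies 4 = 4
(y and x) iff (y implies y) = 2 iff 4 = 2
((y and x) iff (y implies y)) implies x = 2 implies 2 = 4
not not (x or z) and (((y and x) iff (y implies y)) implies x) = 2 and 4 = 2
(not (not z iff not x) iff ((y implies x) or (not x or (y and z)))) implies (not not (x or z) and (((y and x) iff (y implies y)) implies x)) = 4 implies 2 = 2
No assignment yields a value below 2, so this is the minimum.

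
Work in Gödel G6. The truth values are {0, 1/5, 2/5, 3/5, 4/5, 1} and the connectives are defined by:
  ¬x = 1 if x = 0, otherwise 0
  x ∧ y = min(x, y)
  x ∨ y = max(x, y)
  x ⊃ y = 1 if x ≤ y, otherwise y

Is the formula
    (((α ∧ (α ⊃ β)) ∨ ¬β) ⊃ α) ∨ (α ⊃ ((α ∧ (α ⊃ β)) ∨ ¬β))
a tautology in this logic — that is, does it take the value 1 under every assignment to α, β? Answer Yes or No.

Yes

At α = 3/5, β = 2/5, for instance:
α ⊃ β = 3/5 ⊃ 2/5 = 2/5
α ∧ (α ⊃ β) = 3/5 ∧ 2/5 = 2/5
¬β = ¬2/5 = 0
(α ∧ (α ⊃ β)) ∨ ¬β = 2/5 ∨ 0 = 2/5
((α ∧ (α ⊃ β)) ∨ ¬β) ⊃ α = 2/5 ⊃ 3/5 = 1
α ⊃ ((α ∧ (α ⊃ β)) ∨ ¬β) = 3/5 ⊃ 2/5 = 2/5
(((α ∧ (α ⊃ β)) ∨ ¬β) ⊃ α) ∨ (α ⊃ ((α ∧ (α ⊃ β)) ∨ ¬β)) = 1 ∨ 2/5 = 1
and checking the remaining 35 assignments likewise gives ≥ 1 in every case.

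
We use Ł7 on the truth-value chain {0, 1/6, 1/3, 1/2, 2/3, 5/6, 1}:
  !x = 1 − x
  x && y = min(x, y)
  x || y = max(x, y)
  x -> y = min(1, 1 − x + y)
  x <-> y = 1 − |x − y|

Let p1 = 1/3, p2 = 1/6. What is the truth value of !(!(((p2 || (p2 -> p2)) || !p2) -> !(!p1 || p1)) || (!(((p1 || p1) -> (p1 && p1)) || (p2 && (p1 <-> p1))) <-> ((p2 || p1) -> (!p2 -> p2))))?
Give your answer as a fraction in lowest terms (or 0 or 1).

p2 -> p2 = 1/6 -> 1/6 = 1
p2 || (p2 -> p2) = 1/6 || 1 = 1
!p2 = !1/6 = 5/6
(p2 || (p2 -> p2)) || !p2 = 1 || 5/6 = 1
!p1 = !1/3 = 2/3
!p1 || p1 = 2/3 || 1/3 = 2/3
!(!p1 || p1) = !2/3 = 1/3
((p2 || (p2 -> p2)) || !p2) -> !(!p1 || p1) = 1 -> 1/3 = 1/3
!(((p2 || (p2 -> p2)) || !p2) -> !(!p1 || p1)) = !1/3 = 2/3
p1 || p1 = 1/3 || 1/3 = 1/3
p1 && p1 = 1/3 && 1/3 = 1/3
(p1 || p1) -> (p1 && p1) = 1/3 -> 1/3 = 1
p1 <-> p1 = 1/3 <-> 1/3 = 1
p2 && (p1 <-> p1) = 1/6 && 1 = 1/6
((p1 || p1) -> (p1 && p1)) || (p2 && (p1 <-> p1)) = 1 || 1/6 = 1
!(((p1 || p1) -> (p1 && p1)) || (p2 && (p1 <-> p1))) = !1 = 0
p2 || p1 = 1/6 || 1/3 = 1/3
!p2 = !1/6 = 5/6
!p2 -> p2 = 5/6 -> 1/6 = 1/3
(p2 || p1) -> (!p2 -> p2) = 1/3 -> 1/3 = 1
!(((p1 || p1) -> (p1 && p1)) || (p2 && (p1 <-> p1))) <-> ((p2 || p1) -> (!p2 -> p2)) = 0 <-> 1 = 0
!(((p2 || (p2 -> p2)) || !p2) -> !(!p1 || p1)) || (!(((p1 || p1) -> (p1 && p1)) || (p2 && (p1 <-> p1))) <-> ((p2 || p1) -> (!p2 -> p2))) = 2/3 || 0 = 2/3
!(!(((p2 || (p2 -> p2)) || !p2) -> !(!p1 || p1)) || (!(((p1 || p1) -> (p1 && p1)) || (p2 && (p1 <-> p1))) <-> ((p2 || p1) -> (!p2 -> p2)))) = !2/3 = 1/3

1/3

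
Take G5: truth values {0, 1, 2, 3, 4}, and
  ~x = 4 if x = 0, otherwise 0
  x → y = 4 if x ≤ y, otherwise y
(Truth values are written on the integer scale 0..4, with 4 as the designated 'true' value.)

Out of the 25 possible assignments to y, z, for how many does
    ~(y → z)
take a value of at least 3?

4

value 4: 4 assignments (counts)
value 0: 21 assignments
So 4 of the 25 assignments meet the threshold.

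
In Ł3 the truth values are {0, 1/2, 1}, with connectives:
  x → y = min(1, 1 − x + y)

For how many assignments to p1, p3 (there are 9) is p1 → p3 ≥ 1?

p1 = 0, p3 = 0 ↦ 1  ≥
p1 = 0, p3 = 1/2 ↦ 1  ≥
p1 = 0, p3 = 1 ↦ 1  ≥
p1 = 1/2, p3 = 0 ↦ 1/2  <
p1 = 1/2, p3 = 1/2 ↦ 1  ≥
p1 = 1/2, p3 = 1 ↦ 1  ≥
p1 = 1, p3 = 0 ↦ 0  <
p1 = 1, p3 = 1/2 ↦ 1/2  <
p1 = 1, p3 = 1 ↦ 1  ≥
So 6 of the 9 assignments meet the threshold.

6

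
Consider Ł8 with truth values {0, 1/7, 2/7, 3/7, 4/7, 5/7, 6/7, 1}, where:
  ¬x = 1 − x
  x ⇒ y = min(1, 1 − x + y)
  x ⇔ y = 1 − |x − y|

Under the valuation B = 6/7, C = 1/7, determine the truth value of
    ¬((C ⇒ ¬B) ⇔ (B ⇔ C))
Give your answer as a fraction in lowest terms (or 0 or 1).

¬B = ¬6/7 = 1/7
C ⇒ ¬B = 1/7 ⇒ 1/7 = 1
B ⇔ C = 6/7 ⇔ 1/7 = 2/7
(C ⇒ ¬B) ⇔ (B ⇔ C) = 1 ⇔ 2/7 = 2/7
¬((C ⇒ ¬B) ⇔ (B ⇔ C)) = ¬2/7 = 5/7

5/7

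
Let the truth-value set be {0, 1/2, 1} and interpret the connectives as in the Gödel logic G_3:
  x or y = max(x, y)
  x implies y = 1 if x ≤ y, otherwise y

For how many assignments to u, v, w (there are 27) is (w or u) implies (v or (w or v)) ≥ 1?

value 1: 22 assignments (counts)
value 1/2: 3 assignments
value 0: 2 assignments
So 22 of the 27 assignments meet the threshold.

22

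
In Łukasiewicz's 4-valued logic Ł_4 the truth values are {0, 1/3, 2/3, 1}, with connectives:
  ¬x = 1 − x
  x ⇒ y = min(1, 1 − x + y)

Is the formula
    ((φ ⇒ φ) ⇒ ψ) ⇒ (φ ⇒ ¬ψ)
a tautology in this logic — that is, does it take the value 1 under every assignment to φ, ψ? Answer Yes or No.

No

Counterexample: take φ = 1/3, ψ = 1.
φ ⇒ φ = 1/3 ⇒ 1/3 = 1
(φ ⇒ φ) ⇒ ψ = 1 ⇒ 1 = 1
¬ψ = ¬1 = 0
φ ⇒ ¬ψ = 1/3 ⇒ 0 = 2/3
((φ ⇒ φ) ⇒ ψ) ⇒ (φ ⇒ ¬ψ) = 1 ⇒ 2/3 = 2/3
This gives 2/3 ≠ 1.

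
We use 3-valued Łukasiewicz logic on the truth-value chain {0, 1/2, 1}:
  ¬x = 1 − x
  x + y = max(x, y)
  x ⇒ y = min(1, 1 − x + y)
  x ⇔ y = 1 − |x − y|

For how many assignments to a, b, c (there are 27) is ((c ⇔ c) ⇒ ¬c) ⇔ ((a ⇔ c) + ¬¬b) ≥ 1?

10

value 1: 10 assignments (counts)
value 1/2: 11 assignments
value 0: 6 assignments
So 10 of the 27 assignments meet the threshold.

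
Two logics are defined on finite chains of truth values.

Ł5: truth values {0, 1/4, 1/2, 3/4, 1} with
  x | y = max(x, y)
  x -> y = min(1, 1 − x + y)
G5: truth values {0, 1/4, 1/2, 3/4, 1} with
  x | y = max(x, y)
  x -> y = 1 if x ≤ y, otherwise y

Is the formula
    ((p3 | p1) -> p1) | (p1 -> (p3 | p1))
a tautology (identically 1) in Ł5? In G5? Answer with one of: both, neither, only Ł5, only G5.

both

In Ł5: every assignment gives 1 — tautology.
In G5: every assignment gives 1 — tautology.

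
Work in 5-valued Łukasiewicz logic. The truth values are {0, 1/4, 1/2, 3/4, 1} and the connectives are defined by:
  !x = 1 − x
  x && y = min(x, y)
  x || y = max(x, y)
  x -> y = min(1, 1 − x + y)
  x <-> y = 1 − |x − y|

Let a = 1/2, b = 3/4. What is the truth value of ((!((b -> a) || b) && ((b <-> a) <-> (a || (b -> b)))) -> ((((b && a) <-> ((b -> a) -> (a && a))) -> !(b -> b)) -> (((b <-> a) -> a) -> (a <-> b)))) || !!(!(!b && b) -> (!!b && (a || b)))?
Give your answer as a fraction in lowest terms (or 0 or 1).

1

b -> a = 3/4 -> 1/2 = 3/4
(b -> a) || b = 3/4 || 3/4 = 3/4
!((b -> a) || b) = !3/4 = 1/4
b <-> a = 3/4 <-> 1/2 = 3/4
b -> b = 3/4 -> 3/4 = 1
a || (b -> b) = 1/2 || 1 = 1
(b <-> a) <-> (a || (b -> b)) = 3/4 <-> 1 = 3/4
!((b -> a) || b) && ((b <-> a) <-> (a || (b -> b))) = 1/4 && 3/4 = 1/4
b && a = 3/4 && 1/2 = 1/2
b -> a = 3/4 -> 1/2 = 3/4
a && a = 1/2 && 1/2 = 1/2
(b -> a) -> (a && a) = 3/4 -> 1/2 = 3/4
(b && a) <-> ((b -> a) -> (a && a)) = 1/2 <-> 3/4 = 3/4
b -> b = 3/4 -> 3/4 = 1
!(b -> b) = !1 = 0
((b && a) <-> ((b -> a) -> (a && a))) -> !(b -> b) = 3/4 -> 0 = 1/4
b <-> a = 3/4 <-> 1/2 = 3/4
(b <-> a) -> a = 3/4 -> 1/2 = 3/4
a <-> b = 1/2 <-> 3/4 = 3/4
((b <-> a) -> a) -> (a <-> b) = 3/4 -> 3/4 = 1
(((b && a) <-> ((b -> a) -> (a && a))) -> !(b -> b)) -> (((b <-> a) -> a) -> (a <-> b)) = 1/4 -> 1 = 1
(!((b -> a) || b) && ((b <-> a) <-> (a || (b -> b)))) -> ((((b && a) <-> ((b -> a) -> (a && a))) -> !(b -> b)) -> (((b <-> a) -> a) -> (a <-> b))) = 1/4 -> 1 = 1
!b = !3/4 = 1/4
!b && b = 1/4 && 3/4 = 1/4
!(!b && b) = !1/4 = 3/4
!b = !3/4 = 1/4
!!b = !1/4 = 3/4
a || b = 1/2 || 3/4 = 3/4
!!b && (a || b) = 3/4 && 3/4 = 3/4
!(!b && b) -> (!!b && (a || b)) = 3/4 -> 3/4 = 1
!(!(!b && b) -> (!!b && (a || b))) = !1 = 0
!!(!(!b && b) -> (!!b && (a || b))) = !0 = 1
((!((b -> a) || b) && ((b <-> a) <-> (a || (b -> b)))) -> ((((b && a) <-> ((b -> a) -> (a && a))) -> !(b -> b)) -> (((b <-> a) -> a) -> (a <-> b)))) || !!(!(!b && b) -> (!!b && (a || b))) = 1 || 1 = 1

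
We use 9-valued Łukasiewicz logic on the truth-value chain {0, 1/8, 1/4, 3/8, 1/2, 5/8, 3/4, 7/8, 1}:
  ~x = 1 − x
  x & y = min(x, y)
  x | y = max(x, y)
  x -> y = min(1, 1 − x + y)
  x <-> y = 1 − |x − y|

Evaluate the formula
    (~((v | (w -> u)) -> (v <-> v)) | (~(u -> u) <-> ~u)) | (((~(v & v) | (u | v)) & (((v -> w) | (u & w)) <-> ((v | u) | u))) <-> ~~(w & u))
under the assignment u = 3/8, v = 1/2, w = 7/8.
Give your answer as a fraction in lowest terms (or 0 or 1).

7/8

w -> u = 7/8 -> 3/8 = 1/2
v | (w -> u) = 1/2 | 1/2 = 1/2
v <-> v = 1/2 <-> 1/2 = 1
(v | (w -> u)) -> (v <-> v) = 1/2 -> 1 = 1
~((v | (w -> u)) -> (v <-> v)) = ~1 = 0
u -> u = 3/8 -> 3/8 = 1
~(u -> u) = ~1 = 0
~u = ~3/8 = 5/8
~(u -> u) <-> ~u = 0 <-> 5/8 = 3/8
~((v | (w -> u)) -> (v <-> v)) | (~(u -> u) <-> ~u) = 0 | 3/8 = 3/8
v & v = 1/2 & 1/2 = 1/2
~(v & v) = ~1/2 = 1/2
u | v = 3/8 | 1/2 = 1/2
~(v & v) | (u | v) = 1/2 | 1/2 = 1/2
v -> w = 1/2 -> 7/8 = 1
u & w = 3/8 & 7/8 = 3/8
(v -> w) | (u & w) = 1 | 3/8 = 1
v | u = 1/2 | 3/8 = 1/2
(v | u) | u = 1/2 | 3/8 = 1/2
((v -> w) | (u & w)) <-> ((v | u) | u) = 1 <-> 1/2 = 1/2
(~(v & v) | (u | v)) & (((v -> w) | (u & w)) <-> ((v | u) | u)) = 1/2 & 1/2 = 1/2
w & u = 7/8 & 3/8 = 3/8
~(w & u) = ~3/8 = 5/8
~~(w & u) = ~5/8 = 3/8
((~(v & v) | (u | v)) & (((v -> w) | (u & w)) <-> ((v | u) | u))) <-> ~~(w & u) = 1/2 <-> 3/8 = 7/8
(~((v | (w -> u)) -> (v <-> v)) | (~(u -> u) <-> ~u)) | (((~(v & v) | (u | v)) & (((v -> w) | (u & w)) <-> ((v | u) | u))) <-> ~~(w & u)) = 3/8 | 7/8 = 7/8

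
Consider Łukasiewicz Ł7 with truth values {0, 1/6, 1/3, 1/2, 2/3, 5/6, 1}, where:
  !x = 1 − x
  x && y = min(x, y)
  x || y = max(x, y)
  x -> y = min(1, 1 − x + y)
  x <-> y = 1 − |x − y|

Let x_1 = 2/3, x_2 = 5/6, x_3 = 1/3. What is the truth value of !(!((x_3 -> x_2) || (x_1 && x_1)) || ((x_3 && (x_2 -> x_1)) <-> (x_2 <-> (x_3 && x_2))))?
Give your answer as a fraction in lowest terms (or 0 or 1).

x_3 -> x_2 = 1/3 -> 5/6 = 1
x_1 && x_1 = 2/3 && 2/3 = 2/3
(x_3 -> x_2) || (x_1 && x_1) = 1 || 2/3 = 1
!((x_3 -> x_2) || (x_1 && x_1)) = !1 = 0
x_2 -> x_1 = 5/6 -> 2/3 = 5/6
x_3 && (x_2 -> x_1) = 1/3 && 5/6 = 1/3
x_3 && x_2 = 1/3 && 5/6 = 1/3
x_2 <-> (x_3 && x_2) = 5/6 <-> 1/3 = 1/2
(x_3 && (x_2 -> x_1)) <-> (x_2 <-> (x_3 && x_2)) = 1/3 <-> 1/2 = 5/6
!((x_3 -> x_2) || (x_1 && x_1)) || ((x_3 && (x_2 -> x_1)) <-> (x_2 <-> (x_3 && x_2))) = 0 || 5/6 = 5/6
!(!((x_3 -> x_2) || (x_1 && x_1)) || ((x_3 && (x_2 -> x_1)) <-> (x_2 <-> (x_3 && x_2)))) = !5/6 = 1/6

1/6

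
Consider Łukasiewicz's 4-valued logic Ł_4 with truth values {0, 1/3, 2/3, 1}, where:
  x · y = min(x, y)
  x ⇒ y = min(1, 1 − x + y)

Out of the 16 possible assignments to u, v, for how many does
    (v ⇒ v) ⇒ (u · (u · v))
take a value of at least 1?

u = 0, v = 0 ↦ 0  <
u = 0, v = 1/3 ↦ 0  <
u = 0, v = 2/3 ↦ 0  <
u = 0, v = 1 ↦ 0  <
u = 1/3, v = 0 ↦ 0  <
u = 1/3, v = 1/3 ↦ 1/3  <
u = 1/3, v = 2/3 ↦ 1/3  <
u = 1/3, v = 1 ↦ 1/3  <
u = 2/3, v = 0 ↦ 0  <
u = 2/3, v = 1/3 ↦ 1/3  <
u = 2/3, v = 2/3 ↦ 2/3  <
u = 2/3, v = 1 ↦ 2/3  <
u = 1, v = 0 ↦ 0  <
u = 1, v = 1/3 ↦ 1/3  <
u = 1, v = 2/3 ↦ 2/3  <
u = 1, v = 1 ↦ 1  ≥
So 1 of the 16 assignments meets the threshold.

1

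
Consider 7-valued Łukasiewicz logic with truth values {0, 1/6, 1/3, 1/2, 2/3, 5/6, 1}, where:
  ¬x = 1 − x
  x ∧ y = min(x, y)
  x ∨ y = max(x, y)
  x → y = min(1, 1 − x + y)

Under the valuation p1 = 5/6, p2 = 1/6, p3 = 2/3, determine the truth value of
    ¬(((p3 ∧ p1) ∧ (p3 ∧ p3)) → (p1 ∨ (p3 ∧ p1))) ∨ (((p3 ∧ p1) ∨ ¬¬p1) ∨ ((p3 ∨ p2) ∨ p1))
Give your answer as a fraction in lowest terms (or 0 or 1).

p3 ∧ p1 = 2/3 ∧ 5/6 = 2/3
p3 ∧ p3 = 2/3 ∧ 2/3 = 2/3
(p3 ∧ p1) ∧ (p3 ∧ p3) = 2/3 ∧ 2/3 = 2/3
p3 ∧ p1 = 2/3 ∧ 5/6 = 2/3
p1 ∨ (p3 ∧ p1) = 5/6 ∨ 2/3 = 5/6
((p3 ∧ p1) ∧ (p3 ∧ p3)) → (p1 ∨ (p3 ∧ p1)) = 2/3 → 5/6 = 1
¬(((p3 ∧ p1) ∧ (p3 ∧ p3)) → (p1 ∨ (p3 ∧ p1))) = ¬1 = 0
p3 ∧ p1 = 2/3 ∧ 5/6 = 2/3
¬p1 = ¬5/6 = 1/6
¬¬p1 = ¬1/6 = 5/6
(p3 ∧ p1) ∨ ¬¬p1 = 2/3 ∨ 5/6 = 5/6
p3 ∨ p2 = 2/3 ∨ 1/6 = 2/3
(p3 ∨ p2) ∨ p1 = 2/3 ∨ 5/6 = 5/6
((p3 ∧ p1) ∨ ¬¬p1) ∨ ((p3 ∨ p2) ∨ p1) = 5/6 ∨ 5/6 = 5/6
¬(((p3 ∧ p1) ∧ (p3 ∧ p3)) → (p1 ∨ (p3 ∧ p1))) ∨ (((p3 ∧ p1) ∨ ¬¬p1) ∨ ((p3 ∨ p2) ∨ p1)) = 0 ∨ 5/6 = 5/6

5/6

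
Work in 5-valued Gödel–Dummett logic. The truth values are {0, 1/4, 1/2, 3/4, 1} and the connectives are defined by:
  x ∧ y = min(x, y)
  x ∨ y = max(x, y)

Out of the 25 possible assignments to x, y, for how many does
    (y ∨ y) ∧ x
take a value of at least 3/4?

4

value 1: 1 assignment (counts)
value 3/4: 3 assignments (counts)
value 1/2: 5 assignments
value 1/4: 7 assignments
value 0: 9 assignments
So 4 of the 25 assignments meet the threshold.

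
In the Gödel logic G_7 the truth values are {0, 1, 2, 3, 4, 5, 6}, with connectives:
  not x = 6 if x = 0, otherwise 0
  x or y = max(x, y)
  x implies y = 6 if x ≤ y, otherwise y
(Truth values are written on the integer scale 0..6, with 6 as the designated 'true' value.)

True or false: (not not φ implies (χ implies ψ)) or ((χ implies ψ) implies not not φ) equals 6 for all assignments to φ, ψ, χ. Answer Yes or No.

At φ = 6, ψ = 6, χ = 2, for instance:
not φ = not 6 = 0
not not φ = not 0 = 6
χ implies ψ = 2 implies 6 = 6
not not φ implies (χ implies ψ) = 6 implies 6 = 6
(χ implies ψ) implies not not φ = 6 implies 6 = 6
(not not φ implies (χ implies ψ)) or ((χ implies ψ) implies not not φ) = 6 or 6 = 6
and checking the remaining 342 assignments likewise gives ≥ 6 in every case.

Yes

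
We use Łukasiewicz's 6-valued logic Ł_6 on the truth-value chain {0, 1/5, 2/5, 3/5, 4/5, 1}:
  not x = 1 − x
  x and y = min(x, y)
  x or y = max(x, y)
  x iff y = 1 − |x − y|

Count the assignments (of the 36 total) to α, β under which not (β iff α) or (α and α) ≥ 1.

value 1: 7 assignments (counts)
value 4/5: 8 assignments
value 3/5: 9 assignments
value 2/5: 7 assignments
value 1/5: 4 assignments
value 0: 1 assignment
So 7 of the 36 assignments meet the threshold.

7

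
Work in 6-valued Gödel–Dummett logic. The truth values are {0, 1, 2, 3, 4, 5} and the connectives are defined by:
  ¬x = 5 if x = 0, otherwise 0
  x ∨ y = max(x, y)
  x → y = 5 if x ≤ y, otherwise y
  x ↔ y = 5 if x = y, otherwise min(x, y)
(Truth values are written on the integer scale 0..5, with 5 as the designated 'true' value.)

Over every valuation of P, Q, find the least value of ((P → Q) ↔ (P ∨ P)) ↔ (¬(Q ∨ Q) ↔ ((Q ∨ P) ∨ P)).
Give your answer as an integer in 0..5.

0

Take P = 1, Q = 0:
P → Q = 1 → 0 = 0
P ∨ P = 1 ∨ 1 = 1
(P → Q) ↔ (P ∨ P) = 0 ↔ 1 = 0
Q ∨ Q = 0 ∨ 0 = 0
¬(Q ∨ Q) = ¬0 = 5
Q ∨ P = 0 ∨ 1 = 1
(Q ∨ P) ∨ P = 1 ∨ 1 = 1
¬(Q ∨ Q) ↔ ((Q ∨ P) ∨ P) = 5 ↔ 1 = 1
((P → Q) ↔ (P ∨ P)) ↔ (¬(Q ∨ Q) ↔ ((Q ∨ P) ∨ P)) = 0 ↔ 1 = 0
No assignment yields a value below 0, so this is the minimum.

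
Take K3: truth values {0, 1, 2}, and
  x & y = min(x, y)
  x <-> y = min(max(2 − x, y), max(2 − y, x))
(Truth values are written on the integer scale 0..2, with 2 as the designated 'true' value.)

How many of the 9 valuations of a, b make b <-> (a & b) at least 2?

a = 0, b = 0 ↦ 2  ≥
a = 0, b = 1 ↦ 1  <
a = 0, b = 2 ↦ 0  <
a = 1, b = 0 ↦ 2  ≥
a = 1, b = 1 ↦ 1  <
a = 1, b = 2 ↦ 1  <
a = 2, b = 0 ↦ 2  ≥
a = 2, b = 1 ↦ 1  <
a = 2, b = 2 ↦ 2  ≥
So 4 of the 9 assignments meet the threshold.

4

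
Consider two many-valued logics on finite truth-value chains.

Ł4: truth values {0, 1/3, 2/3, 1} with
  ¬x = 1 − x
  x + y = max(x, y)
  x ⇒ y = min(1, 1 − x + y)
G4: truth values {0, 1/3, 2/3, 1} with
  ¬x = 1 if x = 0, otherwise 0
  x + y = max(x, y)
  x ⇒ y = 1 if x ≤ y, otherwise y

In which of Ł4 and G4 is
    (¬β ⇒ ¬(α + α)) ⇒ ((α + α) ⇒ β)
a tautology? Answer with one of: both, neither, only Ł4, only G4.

only Ł4

In Ł4: every assignment gives 1 — tautology.
In G4: at α = 2/3, β = 1/3 the value is 1/3 — not a tautology.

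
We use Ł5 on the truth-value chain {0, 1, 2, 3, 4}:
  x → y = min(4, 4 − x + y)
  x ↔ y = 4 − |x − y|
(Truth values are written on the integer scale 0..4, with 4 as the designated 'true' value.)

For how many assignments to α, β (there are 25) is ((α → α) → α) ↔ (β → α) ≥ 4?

value 4: 9 assignments (counts)
value 3: 7 assignments
value 2: 5 assignments
value 1: 3 assignments
value 0: 1 assignment
So 9 of the 25 assignments meet the threshold.

9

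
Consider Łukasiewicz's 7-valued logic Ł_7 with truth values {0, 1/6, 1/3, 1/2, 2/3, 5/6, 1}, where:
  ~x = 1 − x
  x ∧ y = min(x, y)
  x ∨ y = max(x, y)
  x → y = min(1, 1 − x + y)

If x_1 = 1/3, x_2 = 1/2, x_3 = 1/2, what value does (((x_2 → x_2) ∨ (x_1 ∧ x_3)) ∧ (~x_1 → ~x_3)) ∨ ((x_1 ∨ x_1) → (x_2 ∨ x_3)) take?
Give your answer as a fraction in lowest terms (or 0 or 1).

x_2 → x_2 = 1/2 → 1/2 = 1
x_1 ∧ x_3 = 1/3 ∧ 1/2 = 1/3
(x_2 → x_2) ∨ (x_1 ∧ x_3) = 1 ∨ 1/3 = 1
~x_1 = ~1/3 = 2/3
~x_3 = ~1/2 = 1/2
~x_1 → ~x_3 = 2/3 → 1/2 = 5/6
((x_2 → x_2) ∨ (x_1 ∧ x_3)) ∧ (~x_1 → ~x_3) = 1 ∧ 5/6 = 5/6
x_1 ∨ x_1 = 1/3 ∨ 1/3 = 1/3
x_2 ∨ x_3 = 1/2 ∨ 1/2 = 1/2
(x_1 ∨ x_1) → (x_2 ∨ x_3) = 1/3 → 1/2 = 1
(((x_2 → x_2) ∨ (x_1 ∧ x_3)) ∧ (~x_1 → ~x_3)) ∨ ((x_1 ∨ x_1) → (x_2 ∨ x_3)) = 5/6 ∨ 1 = 1

1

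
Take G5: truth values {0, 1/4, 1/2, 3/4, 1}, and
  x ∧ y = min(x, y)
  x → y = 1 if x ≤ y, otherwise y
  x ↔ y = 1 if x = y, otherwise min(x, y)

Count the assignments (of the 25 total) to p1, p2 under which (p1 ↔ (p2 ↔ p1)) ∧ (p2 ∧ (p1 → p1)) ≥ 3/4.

value 1: 5 assignments (counts)
value 3/4: 5 assignments (counts)
value 1/2: 5 assignments
value 1/4: 5 assignments
value 0: 5 assignments
So 10 of the 25 assignments meet the threshold.

10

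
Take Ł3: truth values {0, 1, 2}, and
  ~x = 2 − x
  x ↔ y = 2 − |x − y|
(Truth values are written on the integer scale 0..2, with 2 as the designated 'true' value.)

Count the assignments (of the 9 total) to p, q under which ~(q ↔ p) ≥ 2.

p = 0, q = 0 ↦ 0  <
p = 0, q = 1 ↦ 1  <
p = 0, q = 2 ↦ 2  ≥
p = 1, q = 0 ↦ 1  <
p = 1, q = 1 ↦ 0  <
p = 1, q = 2 ↦ 1  <
p = 2, q = 0 ↦ 2  ≥
p = 2, q = 1 ↦ 1  <
p = 2, q = 2 ↦ 0  <
So 2 of the 9 assignments meet the threshold.

2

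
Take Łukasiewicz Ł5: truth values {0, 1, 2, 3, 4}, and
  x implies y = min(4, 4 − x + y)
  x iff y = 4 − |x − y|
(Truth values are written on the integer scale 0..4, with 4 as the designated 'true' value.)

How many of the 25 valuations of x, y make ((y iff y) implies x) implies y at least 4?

15

value 4: 15 assignments (counts)
value 3: 4 assignments
value 2: 3 assignments
value 1: 2 assignments
value 0: 1 assignment
So 15 of the 25 assignments meet the threshold.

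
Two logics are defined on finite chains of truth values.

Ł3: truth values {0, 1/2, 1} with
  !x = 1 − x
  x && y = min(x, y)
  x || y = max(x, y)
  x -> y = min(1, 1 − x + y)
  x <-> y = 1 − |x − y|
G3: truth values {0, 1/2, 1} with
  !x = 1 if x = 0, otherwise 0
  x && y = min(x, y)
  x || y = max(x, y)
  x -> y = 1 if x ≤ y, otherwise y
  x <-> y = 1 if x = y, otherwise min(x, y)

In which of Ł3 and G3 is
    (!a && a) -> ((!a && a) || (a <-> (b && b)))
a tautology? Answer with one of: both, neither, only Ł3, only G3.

both

In Ł3: every assignment gives 1 — tautology.
In G3: every assignment gives 1 — tautology.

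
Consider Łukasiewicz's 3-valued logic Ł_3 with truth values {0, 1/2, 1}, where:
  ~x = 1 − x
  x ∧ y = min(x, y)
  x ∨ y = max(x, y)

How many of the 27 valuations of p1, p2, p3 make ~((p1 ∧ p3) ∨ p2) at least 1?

5

value 1: 5 assignments (counts)
value 1/2: 11 assignments
value 0: 11 assignments
So 5 of the 27 assignments meet the threshold.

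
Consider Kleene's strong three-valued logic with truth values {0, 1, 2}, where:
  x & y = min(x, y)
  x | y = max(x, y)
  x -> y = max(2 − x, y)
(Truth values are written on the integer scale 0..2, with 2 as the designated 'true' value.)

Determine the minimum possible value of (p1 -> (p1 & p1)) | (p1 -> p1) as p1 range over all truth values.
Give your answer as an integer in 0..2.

Take p1 = 1:
p1 & p1 = 1 & 1 = 1
p1 -> (p1 & p1) = 1 -> 1 = 1
p1 -> p1 = 1 -> 1 = 1
(p1 -> (p1 & p1)) | (p1 -> p1) = 1 | 1 = 1
No assignment yields a value below 1, so this is the minimum.

1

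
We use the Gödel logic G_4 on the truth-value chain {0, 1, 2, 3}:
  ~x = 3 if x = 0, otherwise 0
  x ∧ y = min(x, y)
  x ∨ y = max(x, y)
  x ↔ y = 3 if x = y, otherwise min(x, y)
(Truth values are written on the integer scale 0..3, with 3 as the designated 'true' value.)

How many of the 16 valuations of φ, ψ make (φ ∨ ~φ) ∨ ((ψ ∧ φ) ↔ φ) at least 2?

φ = 0, ψ = 0 ↦ 3  ≥
φ = 0, ψ = 1 ↦ 3  ≥
φ = 0, ψ = 2 ↦ 3  ≥
φ = 0, ψ = 3 ↦ 3  ≥
φ = 1, ψ = 0 ↦ 1  <
φ = 1, ψ = 1 ↦ 3  ≥
φ = 1, ψ = 2 ↦ 3  ≥
φ = 1, ψ = 3 ↦ 3  ≥
φ = 2, ψ = 0 ↦ 2  ≥
φ = 2, ψ = 1 ↦ 2  ≥
φ = 2, ψ = 2 ↦ 3  ≥
φ = 2, ψ = 3 ↦ 3  ≥
φ = 3, ψ = 0 ↦ 3  ≥
φ = 3, ψ = 1 ↦ 3  ≥
φ = 3, ψ = 2 ↦ 3  ≥
φ = 3, ψ = 3 ↦ 3  ≥
So 15 of the 16 assignments meet the threshold.

15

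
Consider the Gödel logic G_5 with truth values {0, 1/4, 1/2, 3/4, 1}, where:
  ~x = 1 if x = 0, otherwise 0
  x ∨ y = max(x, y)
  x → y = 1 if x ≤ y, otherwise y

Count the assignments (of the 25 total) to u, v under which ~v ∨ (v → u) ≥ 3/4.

value 1: 15 assignments (counts)
value 3/4: 1 assignment (counts)
value 1/2: 2 assignments
value 1/4: 3 assignments
value 0: 4 assignments
So 16 of the 25 assignments meet the threshold.

16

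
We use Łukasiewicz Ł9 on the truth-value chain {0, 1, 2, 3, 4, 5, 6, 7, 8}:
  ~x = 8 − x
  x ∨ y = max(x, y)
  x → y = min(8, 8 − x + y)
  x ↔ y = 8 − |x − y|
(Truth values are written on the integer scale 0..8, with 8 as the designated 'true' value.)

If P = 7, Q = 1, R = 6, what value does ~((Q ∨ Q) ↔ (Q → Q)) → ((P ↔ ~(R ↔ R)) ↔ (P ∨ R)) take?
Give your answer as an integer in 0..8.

Q ∨ Q = 1 ∨ 1 = 1
Q → Q = 1 → 1 = 8
(Q ∨ Q) ↔ (Q → Q) = 1 ↔ 8 = 1
~((Q ∨ Q) ↔ (Q → Q)) = ~1 = 7
R ↔ R = 6 ↔ 6 = 8
~(R ↔ R) = ~8 = 0
P ↔ ~(R ↔ R) = 7 ↔ 0 = 1
P ∨ R = 7 ∨ 6 = 7
(P ↔ ~(R ↔ R)) ↔ (P ∨ R) = 1 ↔ 7 = 2
~((Q ∨ Q) ↔ (Q → Q)) → ((P ↔ ~(R ↔ R)) ↔ (P ∨ R)) = 7 → 2 = 3

3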